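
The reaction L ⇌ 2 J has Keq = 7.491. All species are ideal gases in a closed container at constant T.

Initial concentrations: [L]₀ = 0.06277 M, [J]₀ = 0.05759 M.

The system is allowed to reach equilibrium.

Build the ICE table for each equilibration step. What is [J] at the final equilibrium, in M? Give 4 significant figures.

Q₀ = 0.05284 vs Keq = 7.491 ⇒ Q<K, forward
Step 1:
                    L           J
  I           0.06277     0.05759
  C          -0.05868      0.1174
  E          0.004086       0.175
  solve Keq expr → x = 0.05868; check Q = 7.491

[J]_eq = 0.175 M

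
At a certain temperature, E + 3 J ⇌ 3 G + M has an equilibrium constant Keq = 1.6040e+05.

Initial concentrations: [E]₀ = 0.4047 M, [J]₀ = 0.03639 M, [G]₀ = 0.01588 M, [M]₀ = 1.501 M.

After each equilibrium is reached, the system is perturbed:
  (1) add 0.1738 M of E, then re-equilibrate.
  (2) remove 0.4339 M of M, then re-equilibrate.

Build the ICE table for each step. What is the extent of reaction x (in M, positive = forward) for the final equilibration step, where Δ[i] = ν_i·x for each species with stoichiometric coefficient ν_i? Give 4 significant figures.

Q₀ = 0.3082 vs Keq = 1.6040e+05 ⇒ Q<K, forward
Step 1:
                   E          J          G          M
  init        0.4047    0.03639    0.01588      1.501
  Δ         -0.01164   -0.03492    0.03492    0.01164
  eq          0.3931   0.001465     0.0508      1.513
  solve Keq expr → x = 0.01164; check Q = 1.6040e+05
Then add 0.1738 M of E.
Step 2:
                   E          J          G          M
  init        0.5669   0.001465     0.0508      1.513
  Δ       -5.4704e-05 -1.6411e-04 1.6411e-04 5.4704e-05
  eq          0.5668   0.001301    0.05097      1.513
  solve Keq expr → x = 5.4704e-05; check Q = 1.6040e+05
Then remove 0.4339 M of M.
Step 3:
                   E          J          G          M
  init        0.5668   0.001301    0.05097      1.079
  Δ       -4.5175e-05 -1.3552e-04 1.3552e-04 4.5175e-05
  eq          0.5668   0.001166     0.0511      1.079
  solve Keq expr → x = 4.5175e-05; check Q = 1.6040e+05

x = 4.5175e-05 M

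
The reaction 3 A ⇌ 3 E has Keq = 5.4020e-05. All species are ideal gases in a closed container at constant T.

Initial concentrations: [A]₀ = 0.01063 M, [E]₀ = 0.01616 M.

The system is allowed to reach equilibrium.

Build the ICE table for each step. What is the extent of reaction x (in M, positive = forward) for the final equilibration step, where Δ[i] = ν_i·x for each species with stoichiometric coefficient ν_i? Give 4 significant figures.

x = -0.005061 M

Q₀ = 3.513 vs Keq = 5.4020e-05 ⇒ Q>K, reverse
Step 1:
                    A           E
  I           0.01063     0.01616
  C           0.01518    -0.01518
  E           0.02581  9.7583e-04
  solve Keq expr → x = -0.005061; check Q = 5.4020e-05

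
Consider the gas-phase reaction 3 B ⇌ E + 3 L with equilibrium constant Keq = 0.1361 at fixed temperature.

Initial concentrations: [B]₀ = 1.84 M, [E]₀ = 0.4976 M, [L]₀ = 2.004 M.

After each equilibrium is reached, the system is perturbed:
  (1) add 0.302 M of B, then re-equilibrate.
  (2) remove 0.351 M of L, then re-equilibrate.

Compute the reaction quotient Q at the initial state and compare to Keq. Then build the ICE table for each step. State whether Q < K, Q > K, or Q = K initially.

Q₀ = 0.6429; Q > K (proceeds reverse)

Q₀ = 0.6429 vs Keq = 0.1361 ⇒ Q>K, reverse
Step 1:
                  B         E         L
  I            1.84    0.4976     2.004
  C          0.3958   -0.1319   -0.3958
  E           2.236    0.3657     1.608
  solve Keq expr → x = -0.1319; check Q = 0.1361
Then add 0.302 M of B.
Step 2:
                  B         E         L
  I           2.538    0.3657     1.608
  C        -0.09772   0.03257   0.09772
  E            2.44    0.3982     1.706
  solve Keq expr → x = 0.03257; check Q = 0.1361
Then remove 0.351 M of L.
Step 3:
                  B         E         L
  I            2.44    0.3982     1.355
  C         -0.1667   0.05557    0.1667
  E           2.273    0.4538     1.522
  solve Keq expr → x = 0.05557; check Q = 0.1361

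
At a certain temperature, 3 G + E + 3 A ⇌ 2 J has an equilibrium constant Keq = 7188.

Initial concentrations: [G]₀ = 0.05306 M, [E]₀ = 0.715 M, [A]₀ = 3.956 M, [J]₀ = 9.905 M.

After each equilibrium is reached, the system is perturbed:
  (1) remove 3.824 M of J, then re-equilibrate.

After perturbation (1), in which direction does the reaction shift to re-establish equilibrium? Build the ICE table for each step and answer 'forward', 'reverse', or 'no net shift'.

Direction: forward

Q₀ = 1.4837e+04 vs Keq = 7188 ⇒ Q>K, reverse
Step 1:
                  G         E         A         J
  I         0.05306     0.715     3.956     9.905
  C         0.01407   0.00469   0.01407  -0.00938
  E         0.06713    0.7197      3.97     9.896
  solve Keq expr → x = -0.00469; check Q = 7188
Then remove 3.824 M of J.
Step 2:
                  G         E         A         J
  I         0.06713    0.7197      3.97     6.072
  C        -0.01823 -0.006077  -0.01823   0.01215
  E          0.0489    0.7136     3.952     6.084
  solve Keq expr → x = 0.006077; check Q = 7188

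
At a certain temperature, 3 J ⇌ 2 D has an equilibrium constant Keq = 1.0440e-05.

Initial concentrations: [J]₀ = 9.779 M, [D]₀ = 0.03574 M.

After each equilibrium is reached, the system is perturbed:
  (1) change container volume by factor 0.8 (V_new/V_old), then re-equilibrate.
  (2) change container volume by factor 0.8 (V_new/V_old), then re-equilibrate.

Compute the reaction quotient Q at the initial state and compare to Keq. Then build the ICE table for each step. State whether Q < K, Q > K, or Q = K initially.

Q₀ = 1.3659e-06; Q < K (proceeds forward)

Q₀ = 1.3659e-06 vs Keq = 1.0440e-05 ⇒ Q<K, forward
Step 1:
                  J         D
  I           9.779   0.03574
  C         -0.0925   0.06167
  E           9.686   0.09741
  solve Keq expr → x = 0.03083; check Q = 1.0440e-05
Then change container volume by factor 0.8 (V_new/V_old).
Step 2:
                  J         D
  I           12.11    0.1218
  C        -0.02103   0.01402
  E           12.09    0.1358
  solve Keq expr → x = 0.007009; check Q = 1.0440e-05
Then change container volume by factor 0.8 (V_new/V_old).
Step 3:
                  J         D
  I           15.11    0.1697
  C        -0.02922   0.01948
  E           15.08    0.1892
  solve Keq expr → x = 0.009741; check Q = 1.0440e-05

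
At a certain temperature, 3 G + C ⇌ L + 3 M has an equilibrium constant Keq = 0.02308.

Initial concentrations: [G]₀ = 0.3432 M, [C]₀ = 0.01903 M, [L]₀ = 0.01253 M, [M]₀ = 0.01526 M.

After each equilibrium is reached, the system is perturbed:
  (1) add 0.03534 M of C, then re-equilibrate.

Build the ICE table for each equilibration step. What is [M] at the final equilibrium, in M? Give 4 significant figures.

[M]_eq = 0.07903 M

Q₀ = 5.7881e-05 vs Keq = 0.02308 ⇒ Q<K, forward
Step 1:
                    G           C           L           M
  init         0.3432     0.01903     0.01253     0.01526
  Δ           -0.0387     -0.0129      0.0129      0.0387
  eq           0.3045    0.006131     0.02543     0.05396
  solve Keq expr → x = 0.0129; check Q = 0.02308
Then add 0.03534 M of C.
Step 2:
                    G           C           L           M
  init         0.3045     0.04147     0.02543     0.05396
  Δ          -0.02507   -0.008357    0.008357     0.02507
  eq           0.2794     0.03311     0.03379     0.07903
  solve Keq expr → x = 0.008357; check Q = 0.02308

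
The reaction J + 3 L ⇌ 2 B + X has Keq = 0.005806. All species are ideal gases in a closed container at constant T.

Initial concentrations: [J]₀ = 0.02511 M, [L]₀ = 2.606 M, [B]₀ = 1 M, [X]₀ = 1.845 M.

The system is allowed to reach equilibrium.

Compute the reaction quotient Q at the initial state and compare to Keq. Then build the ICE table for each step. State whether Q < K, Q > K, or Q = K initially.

Q₀ = 4.152; Q > K (proceeds reverse)

Q₀ = 4.152 vs Keq = 0.005806 ⇒ Q>K, reverse
Step 1:
                  J         L         B         X
  Initial   0.02511     2.606         1     1.845
  Change     0.3619     1.086   -0.7239   -0.3619
  Equil       0.387     3.692    0.2761     1.483
  solve Keq expr → x = -0.3619; check Q = 0.005806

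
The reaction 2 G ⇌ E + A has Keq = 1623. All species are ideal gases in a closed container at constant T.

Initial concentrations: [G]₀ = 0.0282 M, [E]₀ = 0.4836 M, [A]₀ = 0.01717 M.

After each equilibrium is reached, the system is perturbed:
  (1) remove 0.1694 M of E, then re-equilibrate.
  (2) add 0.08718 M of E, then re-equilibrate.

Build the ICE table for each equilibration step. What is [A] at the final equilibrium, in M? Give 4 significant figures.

Q₀ = 10.44 vs Keq = 1623 ⇒ Q<K, forward
Step 1:
                   G          E          A
  init        0.0282     0.4836    0.01717
  Δ         -0.02518    0.01259    0.01259
  eq        0.003016     0.4962    0.02976
  solve Keq expr → x = 0.01259; check Q = 1623
Then remove 0.1694 M of E.
Step 2:
                   G          E          A
  init      0.003016     0.3268    0.02976
  Δ       -5.5602e-04 2.7801e-04 2.7801e-04
  eq         0.00246     0.3271    0.03004
  solve Keq expr → x = 2.7801e-04; check Q = 1623
Then add 0.08718 M of E.
Step 3:
                   G          E          A
  init       0.00246     0.4142    0.03004
  Δ       3.0111e-04 -1.5056e-04 -1.5056e-04
  eq        0.002762     0.4141    0.02989
  solve Keq expr → x = -1.5056e-04; check Q = 1623

[A]_eq = 0.02989 M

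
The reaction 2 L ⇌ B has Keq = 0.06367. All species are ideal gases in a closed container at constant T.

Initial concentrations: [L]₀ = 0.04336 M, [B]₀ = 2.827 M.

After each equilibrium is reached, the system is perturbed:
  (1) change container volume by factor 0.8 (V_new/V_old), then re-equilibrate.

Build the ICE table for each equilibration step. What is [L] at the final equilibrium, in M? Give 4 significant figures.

Q₀ = 1504 vs Keq = 0.06367 ⇒ Q>K, reverse
Step 1:
                   L          B
  I          0.04336      2.827
  C            3.786     -1.893
  E             3.83     0.9338
  solve Keq expr → x = -1.893; check Q = 0.06367
Then change container volume by factor 0.8 (V_new/V_old).
Step 2:
                   L          B
  I            4.787      1.167
  C          -0.2671     0.1335
  E             4.52      1.301
  solve Keq expr → x = 0.1335; check Q = 0.06367

[L]_eq = 4.52 M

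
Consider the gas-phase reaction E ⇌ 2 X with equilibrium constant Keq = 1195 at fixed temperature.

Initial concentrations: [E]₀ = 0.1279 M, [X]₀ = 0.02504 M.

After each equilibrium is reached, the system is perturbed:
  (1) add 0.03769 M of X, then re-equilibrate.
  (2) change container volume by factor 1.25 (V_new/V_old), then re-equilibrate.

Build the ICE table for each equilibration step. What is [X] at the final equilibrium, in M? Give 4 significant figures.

[X]_eq = 0.2547 M

Q₀ = 0.004902 vs Keq = 1195 ⇒ Q<K, forward
Step 1:
                  E         X
  init       0.1279   0.02504
  Δ         -0.1278    0.2557
  eq      6.5939e-05    0.2807
  solve Keq expr → x = 0.1278; check Q = 1195
Then add 0.03769 M of X.
Step 2:
                  E         X
  init    6.5939e-05    0.3184
  Δ       1.8876e-05 -3.7751e-05
  eq      8.4814e-05    0.3184
  solve Keq expr → x = -1.8876e-05; check Q = 1195
Then change container volume by factor 1.25 (V_new/V_old).
Step 3:
                  E         X
  init    6.7852e-05    0.2547
  Δ       -1.3559e-05 2.7118e-05
  eq      5.4293e-05    0.2547
  solve Keq expr → x = 1.3559e-05; check Q = 1195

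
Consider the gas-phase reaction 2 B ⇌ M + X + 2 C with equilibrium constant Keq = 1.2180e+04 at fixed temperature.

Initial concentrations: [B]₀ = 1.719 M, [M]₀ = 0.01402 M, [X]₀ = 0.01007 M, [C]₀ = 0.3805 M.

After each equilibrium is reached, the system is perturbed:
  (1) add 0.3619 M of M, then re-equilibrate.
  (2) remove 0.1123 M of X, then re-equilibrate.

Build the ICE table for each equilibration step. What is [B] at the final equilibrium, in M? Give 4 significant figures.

Q₀ = 6.9173e-06 vs Keq = 1.2180e+04 ⇒ Q<K, forward
Step 1:
                  B         M         X         C
  init        1.719   0.01402   0.01007    0.3805
  Δ          -1.703    0.8514    0.8514     1.703
  eq         0.0163    0.8654    0.8614     2.083
  solve Keq expr → x = 0.8514; check Q = 1.2180e+04
Then add 0.3619 M of M.
Step 2:
                  B         M         X         C
  init       0.0163     1.227    0.8614     2.083
  Δ        0.003053 -0.001527 -0.001527 -0.003053
  eq        0.01935     1.226    0.8599      2.08
  solve Keq expr → x = -0.001527; check Q = 1.2180e+04
Then remove 0.1123 M of X.
Step 3:
                  B         M         X         C
  init      0.01935     1.226    0.7476      2.08
  Δ       -0.001284 6.4207e-04 6.4207e-04  0.001284
  eq        0.01807     1.226    0.7482     2.081
  solve Keq expr → x = 6.4207e-04; check Q = 1.2180e+04

[B]_eq = 0.01807 M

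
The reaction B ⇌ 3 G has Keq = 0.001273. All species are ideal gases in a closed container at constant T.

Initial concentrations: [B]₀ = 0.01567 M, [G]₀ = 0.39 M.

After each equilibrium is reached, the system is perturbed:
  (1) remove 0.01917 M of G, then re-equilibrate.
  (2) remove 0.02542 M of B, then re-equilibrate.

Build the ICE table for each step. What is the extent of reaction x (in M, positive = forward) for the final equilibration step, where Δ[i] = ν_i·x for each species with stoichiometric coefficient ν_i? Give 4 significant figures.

Q₀ = 3.786 vs Keq = 0.001273 ⇒ Q>K, reverse
Step 1:
                    B           G
  I           0.01567        0.39
  C            0.1118     -0.3355
  E            0.1275     0.05455
  solve Keq expr → x = -0.1118; check Q = 0.001273
Then remove 0.01917 M of G.
Step 2:
                    B           G
  I            0.1275     0.03538
  C         -0.006095     0.01829
  E            0.1214     0.05366
  solve Keq expr → x = 0.006095; check Q = 0.001273
Then remove 0.02542 M of B.
Step 3:
                    B           G
  I           0.09597     0.05366
  C          0.001275   -0.003824
  E           0.09725     0.04984
  solve Keq expr → x = -0.001275; check Q = 0.001273

x = -0.001275 M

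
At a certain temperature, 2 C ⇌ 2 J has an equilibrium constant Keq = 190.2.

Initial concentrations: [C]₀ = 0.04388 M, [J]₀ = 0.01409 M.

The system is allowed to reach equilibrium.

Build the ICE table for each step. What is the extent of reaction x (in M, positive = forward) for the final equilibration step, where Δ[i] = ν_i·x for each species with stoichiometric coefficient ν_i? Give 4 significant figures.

x = 0.01998 M

Q₀ = 0.1031 vs Keq = 190.2 ⇒ Q<K, forward
Step 1:
                    C           J
  I           0.04388     0.01409
  C          -0.03996     0.03996
  E          0.003919     0.05405
  solve Keq expr → x = 0.01998; check Q = 190.2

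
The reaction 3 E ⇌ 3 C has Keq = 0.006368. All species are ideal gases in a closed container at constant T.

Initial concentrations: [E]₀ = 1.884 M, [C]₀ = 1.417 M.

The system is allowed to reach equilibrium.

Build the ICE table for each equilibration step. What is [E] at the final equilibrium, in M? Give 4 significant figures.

[E]_eq = 2.785 M

Q₀ = 0.4255 vs Keq = 0.006368 ⇒ Q>K, reverse
Step 1:
                    E           C
  Initial       1.884       1.417
  Change       0.9008     -0.9008
  Equil         2.785      0.5162
  solve Keq expr → x = -0.3003; check Q = 0.006368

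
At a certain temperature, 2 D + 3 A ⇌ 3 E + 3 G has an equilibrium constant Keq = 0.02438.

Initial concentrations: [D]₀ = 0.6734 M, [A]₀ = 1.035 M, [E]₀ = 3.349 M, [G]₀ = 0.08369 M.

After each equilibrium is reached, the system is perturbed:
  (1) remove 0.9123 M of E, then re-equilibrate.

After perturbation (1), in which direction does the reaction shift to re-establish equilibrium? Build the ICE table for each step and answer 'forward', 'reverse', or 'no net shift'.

Direction: forward

Q₀ = 0.04379 vs Keq = 0.02438 ⇒ Q>K, reverse
Step 1:
                  D         A         E         G
  I          0.6734     1.035     3.349   0.08369
  C         0.00873   0.01309  -0.01309  -0.01309
  E          0.6821     1.048     3.336    0.0706
  solve Keq expr → x = -0.004365; check Q = 0.02438
Then remove 0.9123 M of E.
Step 2:
                  D         A         E         G
  I          0.6821     1.048     2.424    0.0706
  C        -0.01485  -0.02227   0.02227   0.02227
  E          0.6673     1.026     2.446   0.09287
  solve Keq expr → x = 0.007424; check Q = 0.02438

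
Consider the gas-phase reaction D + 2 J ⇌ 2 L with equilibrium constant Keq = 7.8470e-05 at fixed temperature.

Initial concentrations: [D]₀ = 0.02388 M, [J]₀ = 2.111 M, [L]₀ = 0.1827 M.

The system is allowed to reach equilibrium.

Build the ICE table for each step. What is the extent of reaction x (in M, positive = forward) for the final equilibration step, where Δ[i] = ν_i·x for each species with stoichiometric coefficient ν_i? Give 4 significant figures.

Q₀ = 0.3137 vs Keq = 7.8470e-05 ⇒ Q>K, reverse
Step 1:
                  D         J         L
  Initial   0.02388     2.111    0.1827
  Change    0.08796    0.1759   -0.1759
  Equil      0.1118     2.287  0.006775
  solve Keq expr → x = -0.08796; check Q = 7.8470e-05

x = -0.08796 M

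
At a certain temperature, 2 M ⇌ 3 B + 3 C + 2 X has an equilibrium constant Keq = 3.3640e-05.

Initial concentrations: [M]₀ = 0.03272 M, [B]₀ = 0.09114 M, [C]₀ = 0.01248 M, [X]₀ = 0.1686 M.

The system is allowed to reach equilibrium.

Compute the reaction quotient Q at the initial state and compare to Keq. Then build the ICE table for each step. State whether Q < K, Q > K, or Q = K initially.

Q₀ = 3.9071e-08; Q < K (proceeds forward)

Q₀ = 3.9071e-08 vs Keq = 3.3640e-05 ⇒ Q<K, forward
Step 1:
                   M          B          C          X
  Initial    0.03272    0.09114    0.01248     0.1686
  Change    -0.02037    0.03056    0.03056    0.02037
  Equil      0.01235     0.1217    0.04304      0.189
  solve Keq expr → x = 0.01019; check Q = 3.3640e-05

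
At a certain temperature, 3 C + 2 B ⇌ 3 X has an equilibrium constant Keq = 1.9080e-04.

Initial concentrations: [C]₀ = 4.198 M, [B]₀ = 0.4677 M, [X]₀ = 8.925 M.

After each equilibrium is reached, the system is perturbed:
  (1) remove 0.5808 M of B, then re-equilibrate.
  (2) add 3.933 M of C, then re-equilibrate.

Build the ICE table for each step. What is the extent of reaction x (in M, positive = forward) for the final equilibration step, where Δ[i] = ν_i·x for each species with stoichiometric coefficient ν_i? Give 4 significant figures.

Q₀ = 43.93 vs Keq = 1.9080e-04 ⇒ Q>K, reverse
Step 1:
                    C           B           X
  Initial       4.198      0.4677       8.925
  Change        7.005        4.67      -7.005
  Equil          11.2       5.138        1.92
  solve Keq expr → x = -2.335; check Q = 1.9080e-04
Then remove 0.5808 M of B.
Step 2:
                    C           B           X
  Initial        11.2       4.557        1.92
  Change       0.1108     0.07385     -0.1108
  Equil         11.31       4.631       1.809
  solve Keq expr → x = -0.03693; check Q = 1.9080e-04
Then add 3.933 M of C.
Step 3:
                    C           B           X
  Initial       15.25       4.631       1.809
  Change      -0.4527     -0.3018      0.4527
  Equil         14.79       4.329       2.262
  solve Keq expr → x = 0.1509; check Q = 1.9080e-04

x = 0.1509 M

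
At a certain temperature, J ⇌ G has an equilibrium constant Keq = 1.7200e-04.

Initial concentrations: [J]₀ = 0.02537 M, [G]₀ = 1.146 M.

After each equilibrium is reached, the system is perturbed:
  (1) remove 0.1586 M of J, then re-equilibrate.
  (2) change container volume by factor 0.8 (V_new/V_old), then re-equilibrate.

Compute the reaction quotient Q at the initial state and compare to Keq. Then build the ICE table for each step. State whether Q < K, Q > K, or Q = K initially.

Q₀ = 45.17 vs Keq = 1.7200e-04 ⇒ Q>K, reverse
Step 1:
                   J          G
  init       0.02537      1.146
  Δ            1.146     -1.146
  eq           1.171 2.0144e-04
  solve Keq expr → x = -1.146; check Q = 1.7200e-04
Then remove 0.1586 M of J.
Step 2:
                   J          G
  init         1.013 2.0144e-04
  Δ       2.7275e-05 -2.7275e-05
  eq           1.013 1.7417e-04
  solve Keq expr → x = -2.7275e-05; check Q = 1.7200e-04
Then change container volume by factor 0.8 (V_new/V_old).
Step 3:
                   J          G
  init         1.266 2.1771e-04
  Δ                0          0
  eq           1.266 2.1771e-04
  solve Keq expr → x = 0; check Q = 1.7200e-04

Q₀ = 45.17; Q > K (proceeds reverse)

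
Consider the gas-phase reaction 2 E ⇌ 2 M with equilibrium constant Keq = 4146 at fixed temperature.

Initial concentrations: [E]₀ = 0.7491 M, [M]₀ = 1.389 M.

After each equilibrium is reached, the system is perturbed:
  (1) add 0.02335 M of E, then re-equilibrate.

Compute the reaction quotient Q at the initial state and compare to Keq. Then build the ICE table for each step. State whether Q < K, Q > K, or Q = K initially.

Q₀ = 3.438 vs Keq = 4146 ⇒ Q<K, forward
Step 1:
                  E         M
  Initial    0.7491     1.389
  Change    -0.7164    0.7164
  Equil      0.0327     2.105
  solve Keq expr → x = 0.3582; check Q = 4146
Then add 0.02335 M of E.
Step 2:
                  E         M
  Initial   0.05605     2.105
  Change   -0.02299   0.02299
  Equil     0.03306     2.128
  solve Keq expr → x = 0.0115; check Q = 4146

Q₀ = 3.438; Q < K (proceeds forward)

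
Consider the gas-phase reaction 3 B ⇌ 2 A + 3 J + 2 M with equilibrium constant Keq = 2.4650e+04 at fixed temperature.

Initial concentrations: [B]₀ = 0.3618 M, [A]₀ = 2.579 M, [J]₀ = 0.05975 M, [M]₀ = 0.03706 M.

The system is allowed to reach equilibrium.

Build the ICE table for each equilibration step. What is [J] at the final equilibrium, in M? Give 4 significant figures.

Q₀ = 4.1145e-05 vs Keq = 2.4650e+04 ⇒ Q<K, forward
Step 1:
                   B          A          J          M
  Initial     0.3618      2.579    0.05975    0.03706
  Change     -0.3501     0.2334     0.3501     0.2334
  Equil      0.01173      2.812     0.4098     0.2704
  solve Keq expr → x = 0.1167; check Q = 2.4650e+04

[J]_eq = 0.4098 M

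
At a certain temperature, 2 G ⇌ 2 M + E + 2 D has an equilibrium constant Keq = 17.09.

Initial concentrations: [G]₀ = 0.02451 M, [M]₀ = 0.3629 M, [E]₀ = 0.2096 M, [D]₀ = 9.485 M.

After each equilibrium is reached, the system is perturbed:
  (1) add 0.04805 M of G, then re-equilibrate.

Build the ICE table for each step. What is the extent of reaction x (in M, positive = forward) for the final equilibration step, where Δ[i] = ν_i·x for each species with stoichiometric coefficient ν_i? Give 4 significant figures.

Q₀ = 4134 vs Keq = 17.09 ⇒ Q>K, reverse
Step 1:
                   G          M          E          D
  Initial    0.02451     0.3629     0.2096      9.485
  Change      0.1509    -0.1509   -0.07543    -0.1509
  Equil       0.1754      0.212     0.1342      9.334
  solve Keq expr → x = -0.07543; check Q = 17.09
Then add 0.04805 M of G.
Step 2:
                   G          M          E          D
  Initial     0.2234      0.212     0.1342      9.334
  Change    -0.02182    0.02182    0.01091    0.02182
  Equil       0.2016     0.2339     0.1451      9.356
  solve Keq expr → x = 0.01091; check Q = 17.09

x = 0.01091 M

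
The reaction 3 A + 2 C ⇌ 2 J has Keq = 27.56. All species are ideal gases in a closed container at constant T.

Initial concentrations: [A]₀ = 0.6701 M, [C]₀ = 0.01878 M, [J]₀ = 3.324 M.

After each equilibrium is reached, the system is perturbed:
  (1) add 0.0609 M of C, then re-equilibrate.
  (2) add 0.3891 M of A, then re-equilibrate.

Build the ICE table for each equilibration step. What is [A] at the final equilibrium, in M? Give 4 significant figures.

[A]_eq = 1.444 M

Q₀ = 1.0411e+05 vs Keq = 27.56 ⇒ Q>K, reverse
Step 1:
                   A          C          J
  init        0.6701    0.01878      3.324
  Δ           0.5759     0.3839    -0.3839
  eq           1.246     0.4027       2.94
  solve Keq expr → x = -0.192; check Q = 27.56
Then add 0.0609 M of C.
Step 2:
                   A          C          J
  init         1.246     0.4636       2.94
  Δ         -0.04785    -0.0319     0.0319
  eq           1.198     0.4317      2.972
  solve Keq expr → x = 0.01595; check Q = 27.56
Then add 0.3891 M of A.
Step 3:
                   A          C          J
  init         1.587     0.4317      2.972
  Δ          -0.1427   -0.09515    0.09515
  eq           1.444     0.3365      3.067
  solve Keq expr → x = 0.04758; check Q = 27.56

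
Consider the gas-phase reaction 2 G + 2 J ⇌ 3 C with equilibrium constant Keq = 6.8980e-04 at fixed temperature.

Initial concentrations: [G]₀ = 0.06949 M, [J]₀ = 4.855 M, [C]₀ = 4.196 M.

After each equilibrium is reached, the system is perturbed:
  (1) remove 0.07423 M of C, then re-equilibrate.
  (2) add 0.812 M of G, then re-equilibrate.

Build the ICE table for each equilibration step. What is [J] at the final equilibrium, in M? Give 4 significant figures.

Q₀ = 649.1 vs Keq = 6.8980e-04 ⇒ Q>K, reverse
Step 1:
                  G         J         C
  Initial   0.06949     4.855     4.196
  Change      2.395     2.395    -3.592
  Equil       2.464      7.25    0.6038
  solve Keq expr → x = -1.197; check Q = 6.8980e-04
Then remove 0.07423 M of C.
Step 2:
                  G         J         C
  Initial     2.464      7.25    0.5296
  Change   -0.04319  -0.04319   0.06478
  Equil       2.421     7.207    0.5944
  solve Keq expr → x = 0.02159; check Q = 6.8980e-04
Then add 0.812 M of G.
Step 3:
                  G         J         C
  Initial     3.233     7.207    0.5944
  Change    -0.0737   -0.0737    0.1106
  Equil       3.159     7.133    0.7049
  solve Keq expr → x = 0.03685; check Q = 6.8980e-04

[J]_eq = 7.133 M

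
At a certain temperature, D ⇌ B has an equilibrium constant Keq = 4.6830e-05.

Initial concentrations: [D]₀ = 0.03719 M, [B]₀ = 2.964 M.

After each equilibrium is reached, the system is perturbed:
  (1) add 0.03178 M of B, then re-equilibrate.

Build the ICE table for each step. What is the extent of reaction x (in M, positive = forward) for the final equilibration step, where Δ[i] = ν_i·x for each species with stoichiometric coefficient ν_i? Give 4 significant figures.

Q₀ = 79.7 vs Keq = 4.6830e-05 ⇒ Q>K, reverse
Step 1:
                   D          B
  Initial    0.03719      2.964
  Change       2.964     -2.964
  Equil        3.001 1.4054e-04
  solve Keq expr → x = -2.964; check Q = 4.6830e-05
Then add 0.03178 M of B.
Step 2:
                   D          B
  Initial      3.001    0.03192
  Change     0.03178   -0.03178
  Equil        3.033 1.4203e-04
  solve Keq expr → x = -0.03178; check Q = 4.6830e-05

x = -0.03178 M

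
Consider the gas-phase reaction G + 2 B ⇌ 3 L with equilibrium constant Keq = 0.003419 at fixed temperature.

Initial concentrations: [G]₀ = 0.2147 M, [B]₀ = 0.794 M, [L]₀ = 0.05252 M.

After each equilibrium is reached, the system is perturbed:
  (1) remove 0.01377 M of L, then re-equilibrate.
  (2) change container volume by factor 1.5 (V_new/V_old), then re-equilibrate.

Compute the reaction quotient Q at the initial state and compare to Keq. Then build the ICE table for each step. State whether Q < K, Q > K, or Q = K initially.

Q₀ = 0.00107; Q < K (proceeds forward)

Q₀ = 0.00107 vs Keq = 0.003419 ⇒ Q<K, forward
Step 1:
                   G          B          L
  init        0.2147      0.794    0.05252
  Δ        -0.007639   -0.01528    0.02292
  eq          0.2071     0.7787    0.07544
  solve Keq expr → x = 0.007639; check Q = 0.003419
Then remove 0.01377 M of L.
Step 2:
                   G          B          L
  init        0.2071     0.7787    0.06167
  Δ        -0.004236  -0.008472    0.01271
  eq          0.2028     0.7702    0.07438
  solve Keq expr → x = 0.004236; check Q = 0.003419
Then change container volume by factor 1.5 (V_new/V_old).
Step 3:
                   G          B          L
  init        0.1352     0.5135    0.04958
  Δ                0          0          0
  eq          0.1352     0.5135    0.04958
  solve Keq expr → x = 0; check Q = 0.003419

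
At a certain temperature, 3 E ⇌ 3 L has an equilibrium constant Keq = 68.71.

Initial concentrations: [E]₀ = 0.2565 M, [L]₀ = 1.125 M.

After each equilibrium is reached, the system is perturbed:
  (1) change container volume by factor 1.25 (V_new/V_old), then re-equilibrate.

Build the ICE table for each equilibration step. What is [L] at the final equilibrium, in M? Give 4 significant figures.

Q₀ = 84.37 vs Keq = 68.71 ⇒ Q>K, reverse
Step 1:
                    E           L
  I            0.2565       1.125
  C            0.0146     -0.0146
  E            0.2711        1.11
  solve Keq expr → x = -0.004868; check Q = 68.71
Then change container volume by factor 1.25 (V_new/V_old).
Step 2:
                    E           L
  I            0.2169      0.8883
  C                 0           0
  E            0.2169      0.8883
  solve Keq expr → x = 0; check Q = 68.71

[L]_eq = 0.8883 M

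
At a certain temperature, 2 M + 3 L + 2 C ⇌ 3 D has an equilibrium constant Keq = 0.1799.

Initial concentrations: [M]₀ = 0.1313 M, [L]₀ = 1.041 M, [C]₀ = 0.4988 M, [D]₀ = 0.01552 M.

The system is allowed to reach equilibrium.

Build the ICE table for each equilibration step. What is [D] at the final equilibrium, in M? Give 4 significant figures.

Q₀ = 7.7257e-04 vs Keq = 0.1799 ⇒ Q<K, forward
Step 1:
                    M           L           C           D
  init         0.1313       1.041      0.4988     0.01552
  Δ          -0.03602    -0.05402    -0.03602     0.05402
  eq          0.09528       0.987      0.4628     0.06954
  solve Keq expr → x = 0.01801; check Q = 0.1799

[D]_eq = 0.06954 M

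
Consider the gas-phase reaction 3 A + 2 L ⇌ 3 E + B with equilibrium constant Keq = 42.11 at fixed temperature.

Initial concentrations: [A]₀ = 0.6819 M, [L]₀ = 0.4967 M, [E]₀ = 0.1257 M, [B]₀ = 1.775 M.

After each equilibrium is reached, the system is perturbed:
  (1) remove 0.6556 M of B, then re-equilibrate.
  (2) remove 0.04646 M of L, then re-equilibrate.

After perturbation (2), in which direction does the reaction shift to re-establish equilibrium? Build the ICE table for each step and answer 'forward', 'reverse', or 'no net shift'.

Q₀ = 0.04507 vs Keq = 42.11 ⇒ Q<K, forward
Step 1:
                   A          L          E          B
  init        0.6819     0.4967     0.1257      1.775
  Δ          -0.3181     -0.212     0.3181      0.106
  eq          0.3638     0.2847     0.4438      1.881
  solve Keq expr → x = 0.106; check Q = 42.11
Then remove 0.6556 M of B.
Step 2:
                   A          L          E          B
  init        0.3638     0.2847     0.4438      1.225
  Δ         -0.02124   -0.01416    0.02124    0.00708
  eq          0.3426     0.2705      0.465      1.232
  solve Keq expr → x = 0.00708; check Q = 42.11
Then remove 0.04646 M of L.
Step 3:
                   A          L          E          B
  init        0.3426      0.224      0.465      1.232
  Δ          0.01779    0.01186   -0.01779   -0.00593
  eq          0.3604     0.2359     0.4472      1.227
  solve Keq expr → x = -0.00593; check Q = 42.11

Direction: reverse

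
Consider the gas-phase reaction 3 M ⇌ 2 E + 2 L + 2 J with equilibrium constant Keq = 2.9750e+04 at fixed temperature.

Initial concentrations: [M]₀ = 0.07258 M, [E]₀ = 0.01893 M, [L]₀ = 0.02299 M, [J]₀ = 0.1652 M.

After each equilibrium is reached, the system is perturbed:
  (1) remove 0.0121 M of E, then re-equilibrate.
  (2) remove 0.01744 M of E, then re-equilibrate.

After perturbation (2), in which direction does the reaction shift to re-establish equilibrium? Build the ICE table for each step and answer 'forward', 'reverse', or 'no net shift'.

Q₀ = 1.3519e-05 vs Keq = 2.9750e+04 ⇒ Q<K, forward
Step 1:
                   M          E          L          J
  Initial    0.07258    0.01893    0.02299     0.1652
  Change    -0.07225    0.04817    0.04817    0.04817
  Equil   3.2675e-04     0.0671    0.07116     0.2134
  solve Keq expr → x = 0.02408; check Q = 2.9750e+04
Then remove 0.0121 M of E.
Step 2:
                   M          E          L          J
  Initial 3.2675e-04      0.055    0.07116     0.2134
  Change  -4.0380e-05 2.6920e-05 2.6920e-05 2.6920e-05
  Equil   2.8637e-04    0.05503    0.07119     0.2134
  solve Keq expr → x = 1.3460e-05; check Q = 2.9750e+04
Then remove 0.01744 M of E.
Step 3:
                   M          E          L          J
  Initial 2.8637e-04    0.03759    0.07119     0.2134
  Change  -6.3976e-05 4.2651e-05 4.2651e-05 4.2651e-05
  Equil   2.2240e-04    0.03763    0.07123     0.2134
  solve Keq expr → x = 2.1325e-05; check Q = 2.9750e+04

Direction: forward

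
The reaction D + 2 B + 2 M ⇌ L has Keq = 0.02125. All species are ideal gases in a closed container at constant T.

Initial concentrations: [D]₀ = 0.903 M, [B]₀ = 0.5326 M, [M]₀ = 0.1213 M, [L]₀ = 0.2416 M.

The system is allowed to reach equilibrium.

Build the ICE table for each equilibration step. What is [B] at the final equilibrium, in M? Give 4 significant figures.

[B]_eq = 0.9991 M

Q₀ = 64.1 vs Keq = 0.02125 ⇒ Q>K, reverse
Step 1:
                    D           B           M           L
  init          0.903      0.5326      0.1213      0.2416
  Δ            0.2333      0.4665      0.4665     -0.2333
  eq            1.136      0.9991      0.5878    0.008329
  solve Keq expr → x = -0.2333; check Q = 0.02125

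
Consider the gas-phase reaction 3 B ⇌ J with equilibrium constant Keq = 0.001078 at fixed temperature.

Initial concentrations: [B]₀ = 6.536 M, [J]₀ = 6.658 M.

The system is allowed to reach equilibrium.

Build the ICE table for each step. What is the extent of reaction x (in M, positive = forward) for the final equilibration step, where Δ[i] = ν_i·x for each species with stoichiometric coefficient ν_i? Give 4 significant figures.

Q₀ = 0.02385 vs Keq = 0.001078 ⇒ Q>K, reverse
Step 1:
                    B           J
  init          6.536       6.658
  Δ             8.649      -2.883
  eq            15.19       3.775
  solve Keq expr → x = -2.883; check Q = 0.001078

x = -2.883 M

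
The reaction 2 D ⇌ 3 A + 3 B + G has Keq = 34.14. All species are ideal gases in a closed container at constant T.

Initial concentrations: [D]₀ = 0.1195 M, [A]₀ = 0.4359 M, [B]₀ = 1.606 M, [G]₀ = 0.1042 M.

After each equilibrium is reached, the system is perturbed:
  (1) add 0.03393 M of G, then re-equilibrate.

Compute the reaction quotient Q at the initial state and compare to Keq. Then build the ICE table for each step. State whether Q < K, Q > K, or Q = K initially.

Q₀ = 2.503; Q < K (proceeds forward)

Q₀ = 2.503 vs Keq = 34.14 ⇒ Q<K, forward
Step 1:
                  D         A         B         G
  I          0.1195    0.4359     1.606    0.1042
  C        -0.06478   0.09717   0.09717   0.03239
  E         0.05472    0.5331     1.703    0.1366
  solve Keq expr → x = 0.03239; check Q = 34.14
Then add 0.03393 M of G.
Step 2:
                  D         A         B         G
  I         0.05472    0.5331     1.703    0.1705
  C        0.004508 -0.006762 -0.006762 -0.002254
  E         0.05923    0.5263     1.696    0.1683
  solve Keq expr → x = -0.002254; check Q = 34.14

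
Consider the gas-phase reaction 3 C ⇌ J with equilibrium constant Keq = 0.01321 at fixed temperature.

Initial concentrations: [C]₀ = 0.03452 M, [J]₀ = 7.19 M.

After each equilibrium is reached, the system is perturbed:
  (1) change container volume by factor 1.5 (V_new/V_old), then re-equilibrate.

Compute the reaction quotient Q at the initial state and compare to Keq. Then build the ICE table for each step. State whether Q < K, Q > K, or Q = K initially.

Q₀ = 1.7479e+05 vs Keq = 0.01321 ⇒ Q>K, reverse
Step 1:
                  C         J
  I         0.03452      7.19
  C           7.111     -2.37
  E           7.146      4.82
  solve Keq expr → x = -2.37; check Q = 0.01321
Then change container volume by factor 1.5 (V_new/V_old).
Step 2:
                  C         J
  I           4.764     3.213
  C           1.206   -0.4021
  E            5.97     2.811
  solve Keq expr → x = -0.4021; check Q = 0.01321

Q₀ = 1.7479e+05; Q > K (proceeds reverse)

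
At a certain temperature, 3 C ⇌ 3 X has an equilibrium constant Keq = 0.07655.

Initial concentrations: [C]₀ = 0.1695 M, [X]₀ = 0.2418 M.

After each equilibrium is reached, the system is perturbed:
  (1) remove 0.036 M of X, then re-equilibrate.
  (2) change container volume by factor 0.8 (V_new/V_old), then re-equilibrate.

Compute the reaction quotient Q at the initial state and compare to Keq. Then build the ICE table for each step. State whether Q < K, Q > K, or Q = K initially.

Q₀ = 2.903 vs Keq = 0.07655 ⇒ Q>K, reverse
Step 1:
                   C          X
  I           0.1695     0.2418
  C           0.1192    -0.1192
  E           0.2887     0.1226
  solve Keq expr → x = -0.03974; check Q = 0.07655
Then remove 0.036 M of X.
Step 2:
                   C          X
  I           0.2887    0.08659
  C         -0.02527    0.02527
  E           0.2634     0.1119
  solve Keq expr → x = 0.008423; check Q = 0.07655
Then change container volume by factor 0.8 (V_new/V_old).
Step 3:
                   C          X
  I           0.3293     0.1398
  C                0          0
  E           0.3293     0.1398
  solve Keq expr → x = 0; check Q = 0.07655

Q₀ = 2.903; Q > K (proceeds reverse)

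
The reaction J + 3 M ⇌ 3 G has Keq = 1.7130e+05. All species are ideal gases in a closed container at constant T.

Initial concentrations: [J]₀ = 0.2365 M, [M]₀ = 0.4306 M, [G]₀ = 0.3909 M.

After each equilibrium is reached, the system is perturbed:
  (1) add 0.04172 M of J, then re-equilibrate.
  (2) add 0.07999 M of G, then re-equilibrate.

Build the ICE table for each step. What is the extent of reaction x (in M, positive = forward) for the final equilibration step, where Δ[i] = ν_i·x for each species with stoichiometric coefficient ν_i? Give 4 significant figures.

x = -8.6664e-04 M

Q₀ = 3.163 vs Keq = 1.7130e+05 ⇒ Q<K, forward
Step 1:
                    J           M           G
  I            0.2365      0.4306      0.3909
  C           -0.1334     -0.4002      0.4002
  E            0.1031     0.03038      0.7911
  solve Keq expr → x = 0.1334; check Q = 1.7130e+05
Then add 0.04172 M of J.
Step 2:
                    J           M           G
  I            0.1448     0.03038      0.7911
  C         -0.001028   -0.003083    0.003083
  E            0.1438      0.0273      0.7942
  solve Keq expr → x = 0.001028; check Q = 1.7130e+05
Then add 0.07999 M of G.
Step 3:
                    J           M           G
  I            0.1438      0.0273      0.8742
  C        8.6664e-04      0.0026     -0.0026
  E            0.1447      0.0299      0.8716
  solve Keq expr → x = -8.6664e-04; check Q = 1.7130e+05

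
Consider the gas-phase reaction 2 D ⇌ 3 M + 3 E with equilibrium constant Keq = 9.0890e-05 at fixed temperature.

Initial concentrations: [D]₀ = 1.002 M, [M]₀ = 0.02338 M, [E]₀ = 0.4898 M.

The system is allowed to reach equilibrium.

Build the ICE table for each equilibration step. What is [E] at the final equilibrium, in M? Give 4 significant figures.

[E]_eq = 0.5467 M

Q₀ = 1.4957e-06 vs Keq = 9.0890e-05 ⇒ Q<K, forward
Step 1:
                  D         M         E
  I           1.002   0.02338    0.4898
  C        -0.03792   0.05688   0.05688
  E          0.9641   0.08026    0.5467
  solve Keq expr → x = 0.01896; check Q = 9.0890e-05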